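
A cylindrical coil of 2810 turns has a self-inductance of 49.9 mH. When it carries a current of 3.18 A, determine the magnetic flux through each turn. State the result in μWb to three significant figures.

From L = NΦ_B/I, the flux per turn is Φ_B = LI/N.
Φ_B = (4.990×10^-2 H)(3.18 A)/2810 = 5.647×10^-5 Wb.

Φ_B ≈ 56.5 μWb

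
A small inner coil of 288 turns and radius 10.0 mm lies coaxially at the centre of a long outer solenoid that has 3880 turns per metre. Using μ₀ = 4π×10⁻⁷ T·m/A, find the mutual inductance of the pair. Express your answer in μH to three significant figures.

The outer solenoid produces a uniform field B₁ = μ₀n₁I₁ across the inner coil,
so the flux linkage is N₂Φ = N₂B₁A₂ = μ₀n₁N₂A₂·I₁, giving M = μ₀n₁N₂A₂.
A₂ = πr² = π(1.000×10^-2 m)² = 3.142×10^-4 m².
M = (4π×10⁻⁷)(3880)(288)(3.142×10^-4) = 4.411×10^-4 H.

M ≈ 441 μH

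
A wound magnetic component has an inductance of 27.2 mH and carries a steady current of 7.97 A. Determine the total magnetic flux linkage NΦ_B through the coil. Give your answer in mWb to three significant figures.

NΦ_B ≈ 217 mWb

From L = NΦ_B/I, the flux linkage is NΦ_B = LI.
NΦ_B = (2.720×10^-2 H)(7.97 A) = 0.2168 Wb.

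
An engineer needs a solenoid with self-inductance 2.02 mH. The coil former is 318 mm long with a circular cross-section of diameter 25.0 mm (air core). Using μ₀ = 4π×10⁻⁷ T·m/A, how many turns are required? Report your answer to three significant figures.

A = π(d/2)² = π(1.250×10^-2 m)² = 4.909×10^-4 m².
From L = μ₀N²A/ℓ, N = √(Lℓ / (μ₀A)).
N = √[(2.020×10^-3)(0.318) / ((4π×10⁻⁷)×4.909×10^-4)] = √(1.041×10^6) ≈ 1020.5.

N ≈ 1020 turns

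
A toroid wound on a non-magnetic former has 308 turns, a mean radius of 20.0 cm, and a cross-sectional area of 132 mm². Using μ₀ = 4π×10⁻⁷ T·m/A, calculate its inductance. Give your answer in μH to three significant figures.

L ≈ 12.5 μH

For a thin toroid, L = μ₀N²A/(2πR).
L = (4π×10⁻⁷)(308)²(1.320×10^-4) / (2π×0.2 m) = 1.252×10^-5 H.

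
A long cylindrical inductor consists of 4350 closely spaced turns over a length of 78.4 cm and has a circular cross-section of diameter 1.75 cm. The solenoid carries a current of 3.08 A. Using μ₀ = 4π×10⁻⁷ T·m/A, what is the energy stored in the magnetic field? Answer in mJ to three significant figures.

U ≈ 34.6 mJ

A = π(d/2)² = π(8.750×10^-3 m)² = 2.405×10^-4 m².
L = μ₀N²A/ℓ = (4π×10⁻⁷)(4350)²(2.405×10^-4)/(0.784) = 7.295×10^-3 H.
U = ½LI² = ½(7.295×10^-3)(3.08)² = 3.460×10^-2 J.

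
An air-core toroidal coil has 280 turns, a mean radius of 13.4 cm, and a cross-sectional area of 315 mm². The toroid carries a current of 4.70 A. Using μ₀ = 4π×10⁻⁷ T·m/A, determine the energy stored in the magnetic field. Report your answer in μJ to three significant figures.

L = μ₀N²A/(2πR) = (4π×10⁻⁷)(280)²(3.150×10^-4)/(2π×0.134) = 3.686×10^-5 H.
U = ½LI² = ½(3.686×10^-5)(4.70)² = 4.071×10^-4 J.

U ≈ 407 μJ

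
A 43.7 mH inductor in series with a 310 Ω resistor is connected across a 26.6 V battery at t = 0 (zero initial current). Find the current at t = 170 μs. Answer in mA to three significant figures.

I ≈ 60.1 mA

τ = L/R = 4.370×10^-2/310 = 1.410×10^-4 s; final current I_∞ = ε/R = 26.6/310 = 8.581×10^-2 A.
I(t) = I_∞(1 − e^(−t/τ)) with t/τ = 1.206.
I = (8.581×10^-2)(1 − e^(−1.206)) = 6.012×10^-2 A.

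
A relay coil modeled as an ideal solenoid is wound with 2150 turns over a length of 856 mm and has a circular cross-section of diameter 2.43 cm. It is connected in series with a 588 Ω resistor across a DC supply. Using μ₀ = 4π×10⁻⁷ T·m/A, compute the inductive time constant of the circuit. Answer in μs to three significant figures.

A = π(d/2)² = π(1.215×10^-2 m)² = 4.638×10^-4 m².
L = μ₀N²A/ℓ = (4π×10⁻⁷)(2150)²(4.638×10^-4)/(0.856) = 3.147×10^-3 H.
τ = L/R = (3.147×10^-3)/(588) = 5.352×10^-6 s.

τ ≈ 5.35 μs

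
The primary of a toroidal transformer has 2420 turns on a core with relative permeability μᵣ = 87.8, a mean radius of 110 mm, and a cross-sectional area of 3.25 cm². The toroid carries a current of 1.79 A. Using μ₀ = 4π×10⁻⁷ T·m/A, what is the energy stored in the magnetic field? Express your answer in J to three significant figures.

L = μ₀μᵣN²A/(2πR) = (4π×10⁻⁷)(87.8)(2420)²(3.250×10^-4)/(2π×0.11) = 0.3038 H.
U = ½LI² = ½(0.3038)(1.79)² = 0.4868 J.

U ≈ 0.487 J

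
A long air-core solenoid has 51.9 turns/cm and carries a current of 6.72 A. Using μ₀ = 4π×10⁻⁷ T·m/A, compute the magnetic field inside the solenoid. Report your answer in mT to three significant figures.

Inside a long solenoid, B = μ₀nI.
B = (4π×10⁻⁷)(5.190×10^3 m⁻¹)(6.72 A) = 4.383×10^-2 T.

B ≈ 43.8 mT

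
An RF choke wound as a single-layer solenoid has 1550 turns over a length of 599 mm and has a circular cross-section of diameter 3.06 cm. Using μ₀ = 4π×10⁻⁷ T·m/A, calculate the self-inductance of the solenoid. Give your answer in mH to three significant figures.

A = π(d/2)² = π(1.530×10^-2 m)² = 7.354×10^-4 m².
For a long solenoid, L = μ₀N²A/ℓ.
L = (4π×10⁻⁷)(1550)²(7.354×10^-4)/(0.599 m) = 3.707×10^-3 H.

L ≈ 3.71 mH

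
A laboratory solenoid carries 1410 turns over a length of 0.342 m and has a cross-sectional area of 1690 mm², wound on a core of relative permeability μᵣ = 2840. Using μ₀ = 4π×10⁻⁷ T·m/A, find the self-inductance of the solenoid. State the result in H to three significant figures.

A = 1690 mm² = 1.690×10^-3 m².
For a long solenoid, L = μ₀μᵣN²A/ℓ.
L = (4π×10⁻⁷)(2840)(1410)²(1.690×10^-3)/(0.342 m) = 35.06 H.

L ≈ 35.1 H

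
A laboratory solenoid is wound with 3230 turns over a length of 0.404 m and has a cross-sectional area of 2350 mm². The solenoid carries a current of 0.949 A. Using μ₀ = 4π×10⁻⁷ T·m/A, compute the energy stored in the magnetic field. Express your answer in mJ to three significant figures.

A = 2350 mm² = 2.350×10^-3 m².
L = μ₀N²A/ℓ = (4π×10⁻⁷)(3230)²(2.350×10^-3)/(0.404) = 7.626×10^-2 H.
U = ½LI² = ½(7.626×10^-2)(0.949)² = 3.434×10^-2 J.

U ≈ 34.3 mJ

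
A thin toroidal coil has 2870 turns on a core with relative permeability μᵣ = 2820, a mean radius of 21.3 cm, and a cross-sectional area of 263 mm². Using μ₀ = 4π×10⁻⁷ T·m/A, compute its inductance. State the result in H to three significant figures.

L ≈ 5.74 H

For a thin toroid, L = μ₀μᵣN²A/(2πR).
L = (4π×10⁻⁷)(2820)(2870)²(2.630×10^-4) / (2π×0.213 m) = 5.736 H.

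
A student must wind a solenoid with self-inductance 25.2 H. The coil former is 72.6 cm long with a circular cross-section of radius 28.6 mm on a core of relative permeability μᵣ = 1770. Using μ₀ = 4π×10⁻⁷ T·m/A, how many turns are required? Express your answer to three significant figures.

A = πr² = π(2.860×10^-2 m)² = 2.570×10^-3 m².
From L = μ₀μᵣN²A/ℓ, N = √(Lℓ / (μ₀μᵣA)).
N = √[(25.2)(0.726) / ((4π×10⁻⁷)(1770)×2.570×10^-3)] = √(3.201×10^6) ≈ 1789.1.

N ≈ 1790 turns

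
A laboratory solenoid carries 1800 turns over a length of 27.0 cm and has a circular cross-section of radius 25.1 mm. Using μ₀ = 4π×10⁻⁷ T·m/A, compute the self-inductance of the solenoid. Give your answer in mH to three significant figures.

A = πr² = π(2.510×10^-2 m)² = 1.979×10^-3 m².
For a long solenoid, L = μ₀N²A/ℓ.
L = (4π×10⁻⁷)(1800)²(1.979×10^-3)/(0.27 m) = 2.9846×10^-2 H.

L ≈ 29.8 mH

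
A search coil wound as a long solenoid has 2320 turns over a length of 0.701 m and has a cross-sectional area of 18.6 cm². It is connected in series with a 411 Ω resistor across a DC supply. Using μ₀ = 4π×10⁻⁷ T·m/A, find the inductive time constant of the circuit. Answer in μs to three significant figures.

A = 18.6 cm² = 1.860×10^-3 m².
L = μ₀N²A/ℓ = (4π×10⁻⁷)(2320)²(1.860×10^-3)/(0.701) = 1.7947×10^-2 H.
τ = L/R = (1.7947×10^-2)/(411) = 4.367×10^-5 s.

τ ≈ 43.7 μs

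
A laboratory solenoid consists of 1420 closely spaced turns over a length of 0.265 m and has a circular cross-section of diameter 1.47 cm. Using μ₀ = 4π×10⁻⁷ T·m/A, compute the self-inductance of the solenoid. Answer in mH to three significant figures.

A = π(d/2)² = π(7.350×10^-3 m)² = 1.697×10^-4 m².
For a long solenoid, L = μ₀N²A/ℓ.
L = (4π×10⁻⁷)(1420)²(1.697×10^-4)/(0.265 m) = 1.623×10^-3 H.

L ≈ 1.62 mH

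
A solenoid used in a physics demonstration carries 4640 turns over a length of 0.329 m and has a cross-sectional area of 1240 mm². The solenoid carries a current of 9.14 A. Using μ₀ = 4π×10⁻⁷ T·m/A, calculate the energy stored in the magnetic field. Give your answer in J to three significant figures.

A = 1240 mm² = 1.240×10^-3 m².
L = μ₀N²A/ℓ = (4π×10⁻⁷)(4640)²(1.240×10^-3)/(0.329) = 0.102 H.
U = ½LI² = ½(0.102)(9.14)² = 4.259 J.

U ≈ 4.26 J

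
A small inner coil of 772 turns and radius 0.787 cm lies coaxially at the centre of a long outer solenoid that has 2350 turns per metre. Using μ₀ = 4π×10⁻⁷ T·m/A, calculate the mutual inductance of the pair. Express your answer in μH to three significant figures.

The outer solenoid produces a uniform field B₁ = μ₀n₁I₁ across the inner coil,
so the flux linkage is N₂Φ = N₂B₁A₂ = μ₀n₁N₂A₂·I₁, giving M = μ₀n₁N₂A₂.
A₂ = πr² = π(7.870×10^-3 m)² = 1.946×10^-4 m².
M = (4π×10⁻⁷)(2350)(772)(1.946×10^-4) = 4.436×10^-4 H.

M ≈ 444 μH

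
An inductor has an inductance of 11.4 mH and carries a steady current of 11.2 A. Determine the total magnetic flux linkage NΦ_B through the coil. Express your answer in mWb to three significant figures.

NΦ_B ≈ 128 mWb

From L = NΦ_B/I, the flux linkage is NΦ_B = LI.
NΦ_B = (1.140×10^-2 H)(11.2 A) = 0.1277 Wb.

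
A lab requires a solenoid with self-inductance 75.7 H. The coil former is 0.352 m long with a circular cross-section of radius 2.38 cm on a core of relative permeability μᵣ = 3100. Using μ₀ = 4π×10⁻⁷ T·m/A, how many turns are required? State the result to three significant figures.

N ≈ 1960 turns

A = πr² = π(2.380×10^-2 m)² = 1.780×10^-3 m².
From L = μ₀μᵣN²A/ℓ, N = √(Lℓ / (μ₀μᵣA)).
N = √[(75.7)(0.352) / ((4π×10⁻⁷)(3100)×1.780×10^-3)] = √(3.844×10^6) ≈ 1960.6.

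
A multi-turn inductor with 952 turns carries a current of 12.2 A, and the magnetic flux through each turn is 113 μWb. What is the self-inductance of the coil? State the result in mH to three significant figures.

L ≈ 8.82 mH

Self-inductance is defined by L = NΦ_B/I (flux linkage over current).
L = (952)(1.130×10^-4 Wb)/(12.2 A) = 8.818×10^-3 H.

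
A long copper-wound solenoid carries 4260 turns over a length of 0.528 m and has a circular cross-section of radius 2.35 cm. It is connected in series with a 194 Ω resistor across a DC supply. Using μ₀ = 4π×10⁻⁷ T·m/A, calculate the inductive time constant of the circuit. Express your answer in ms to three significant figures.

τ ≈ 0.386 ms

A = πr² = π(2.350×10^-2 m)² = 1.7349×10^-3 m².
L = μ₀N²A/ℓ = (4π×10⁻⁷)(4260)²(1.7349×10^-3)/(0.528) = 7.493×10^-2 H.
τ = L/R = (7.493×10^-2)/(194) = 3.863×10^-4 s.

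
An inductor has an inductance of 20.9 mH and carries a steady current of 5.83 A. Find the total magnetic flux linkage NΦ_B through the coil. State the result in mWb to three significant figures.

NΦ_B ≈ 122 mWb

From L = NΦ_B/I, the flux linkage is NΦ_B = LI.
NΦ_B = (2.090×10^-2 H)(5.83 A) = 0.1218 Wb.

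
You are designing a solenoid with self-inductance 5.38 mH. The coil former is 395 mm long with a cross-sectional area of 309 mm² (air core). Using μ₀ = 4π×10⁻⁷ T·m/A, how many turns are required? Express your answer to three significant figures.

N ≈ 2340 turns

A = 309 mm² = 3.090×10^-4 m².
From L = μ₀N²A/ℓ, N = √(Lℓ / (μ₀A)).
N = √[(5.380×10^-3)(0.395) / ((4π×10⁻⁷)×3.090×10^-4)] = √(5.473×10^6) ≈ 2339.4.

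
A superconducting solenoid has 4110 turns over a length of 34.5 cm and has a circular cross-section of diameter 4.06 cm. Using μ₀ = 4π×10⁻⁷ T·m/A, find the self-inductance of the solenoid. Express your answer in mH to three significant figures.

L ≈ 79.7 mH

A = π(d/2)² = π(2.030×10^-2 m)² = 1.2946×10^-3 m².
For a long solenoid, L = μ₀N²A/ℓ.
L = (4π×10⁻⁷)(4110)²(1.2946×10^-3)/(0.345 m) = 7.966×10^-2 H.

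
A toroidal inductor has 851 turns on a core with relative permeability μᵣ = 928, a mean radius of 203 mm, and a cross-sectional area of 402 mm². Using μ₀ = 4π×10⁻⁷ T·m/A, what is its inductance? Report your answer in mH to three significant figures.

L ≈ 266 mH

For a thin toroid, L = μ₀μᵣN²A/(2πR).
L = (4π×10⁻⁷)(928)(851)²(4.020×10^-4) / (2π×0.203 m) = 0.2662 H.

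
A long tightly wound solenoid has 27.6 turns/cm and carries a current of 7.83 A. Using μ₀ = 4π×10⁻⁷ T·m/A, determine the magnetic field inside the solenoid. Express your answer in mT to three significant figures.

Inside a long solenoid, B = μ₀nI.
B = (4π×10⁻⁷)(2.760×10^3 m⁻¹)(7.83 A) = 2.716×10^-2 T.

B ≈ 27.2 mT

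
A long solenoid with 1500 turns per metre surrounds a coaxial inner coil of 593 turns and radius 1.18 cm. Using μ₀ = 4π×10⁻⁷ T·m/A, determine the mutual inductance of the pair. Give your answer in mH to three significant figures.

M ≈ 0.489 mH

The outer solenoid produces a uniform field B₁ = μ₀n₁I₁ across the inner coil,
so the flux linkage is N₂Φ = N₂B₁A₂ = μ₀n₁N₂A₂·I₁, giving M = μ₀n₁N₂A₂.
A₂ = πr² = π(1.180×10^-2 m)² = 4.374×10^-4 m².
M = (4π×10⁻⁷)(1500)(593)(4.374×10^-4) = 4.890×10^-4 H.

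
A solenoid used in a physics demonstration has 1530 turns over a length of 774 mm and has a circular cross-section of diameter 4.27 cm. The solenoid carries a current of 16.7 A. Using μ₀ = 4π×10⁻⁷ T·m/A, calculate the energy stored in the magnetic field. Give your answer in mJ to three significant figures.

U ≈ 759 mJ

A = π(d/2)² = π(2.135×10^-2 m)² = 1.432×10^-3 m².
L = μ₀N²A/ℓ = (4π×10⁻⁷)(1530)²(1.432×10^-3)/(0.774) = 5.442×10^-3 H.
U = ½LI² = ½(5.442×10^-3)(16.7)² = 0.7589 J.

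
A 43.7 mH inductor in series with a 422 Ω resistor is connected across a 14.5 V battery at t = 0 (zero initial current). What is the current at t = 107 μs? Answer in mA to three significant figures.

τ = L/R = 4.370×10^-2/422 = 1.036×10^-4 s; final current I_∞ = ε/R = 14.5/422 = 3.436×10^-2 A.
I(t) = I_∞(1 − e^(−t/τ)) with t/τ = 1.033.
I = (3.436×10^-2)(1 − e^(−1.033)) = 2.213×10^-2 A.

I ≈ 22.1 mA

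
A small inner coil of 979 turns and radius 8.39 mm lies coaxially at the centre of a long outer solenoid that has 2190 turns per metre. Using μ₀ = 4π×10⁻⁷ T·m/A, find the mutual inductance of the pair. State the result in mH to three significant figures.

The outer solenoid produces a uniform field B₁ = μ₀n₁I₁ across the inner coil,
so the flux linkage is N₂Φ = N₂B₁A₂ = μ₀n₁N₂A₂·I₁, giving M = μ₀n₁N₂A₂.
A₂ = πr² = π(8.390×10^-3 m)² = 2.211×10^-4 m².
M = (4π×10⁻⁷)(2190)(979)(2.211×10^-4) = 5.958×10^-4 H.

M ≈ 0.596 mH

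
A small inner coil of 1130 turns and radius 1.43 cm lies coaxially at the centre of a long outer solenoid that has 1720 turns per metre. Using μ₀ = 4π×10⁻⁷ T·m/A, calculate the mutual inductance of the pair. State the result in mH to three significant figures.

The outer solenoid produces a uniform field B₁ = μ₀n₁I₁ across the inner coil,
so the flux linkage is N₂Φ = N₂B₁A₂ = μ₀n₁N₂A₂·I₁, giving M = μ₀n₁N₂A₂.
A₂ = πr² = π(1.430×10^-2 m)² = 6.424×10^-4 m².
M = (4π×10⁻⁷)(1720)(1130)(6.424×10^-4) = 1.569×10^-3 H.

M ≈ 1.57 mH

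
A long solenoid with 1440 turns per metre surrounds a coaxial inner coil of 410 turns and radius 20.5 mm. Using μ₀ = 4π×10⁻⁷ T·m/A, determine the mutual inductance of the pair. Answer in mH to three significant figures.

M ≈ 0.980 mH

The outer solenoid produces a uniform field B₁ = μ₀n₁I₁ across the inner coil,
so the flux linkage is N₂Φ = N₂B₁A₂ = μ₀n₁N₂A₂·I₁, giving M = μ₀n₁N₂A₂.
A₂ = πr² = π(2.050×10^-2 m)² = 1.320×10^-3 m².
M = (4π×10⁻⁷)(1440)(410)(1.320×10^-3) = 9.795×10^-4 H.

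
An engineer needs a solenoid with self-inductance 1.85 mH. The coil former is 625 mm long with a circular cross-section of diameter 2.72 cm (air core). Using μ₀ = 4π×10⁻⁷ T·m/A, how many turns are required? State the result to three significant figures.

A = π(d/2)² = π(1.360×10^-2 m)² = 5.811×10^-4 m².
From L = μ₀N²A/ℓ, N = √(Lℓ / (μ₀A)).
N = √[(1.850×10^-3)(0.625) / ((4π×10⁻⁷)×5.811×10^-4)] = √(1.583×10^6) ≈ 1258.4.

N ≈ 1260 turns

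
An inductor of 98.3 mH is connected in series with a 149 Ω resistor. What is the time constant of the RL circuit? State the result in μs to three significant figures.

τ = L/R = (9.830×10^-2 H)/(149 Ω) = 6.597×10^-4 s.

τ ≈ 660 μs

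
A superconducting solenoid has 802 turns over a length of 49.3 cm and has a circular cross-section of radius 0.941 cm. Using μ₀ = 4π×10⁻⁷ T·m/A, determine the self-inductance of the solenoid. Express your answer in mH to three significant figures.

L ≈ 0.456 mH

A = πr² = π(9.410×10^-3 m)² = 2.782×10^-4 m².
For a long solenoid, L = μ₀N²A/ℓ.
L = (4π×10⁻⁷)(802)²(2.782×10^-4)/(0.493 m) = 4.561×10^-4 H.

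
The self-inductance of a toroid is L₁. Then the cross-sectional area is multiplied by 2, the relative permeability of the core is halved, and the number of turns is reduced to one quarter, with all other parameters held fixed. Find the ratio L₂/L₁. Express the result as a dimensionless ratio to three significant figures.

For a toroid, L ∝ μᵣN²A/R.
L₂/L₁ = (2) × (0.5) × (0.25)^2 = 0.0625.

L₂/L₁ = 0.0625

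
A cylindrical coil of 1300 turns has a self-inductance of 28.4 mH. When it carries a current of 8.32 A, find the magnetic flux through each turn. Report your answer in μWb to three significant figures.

Φ_B ≈ 182 μWb

From L = NΦ_B/I, the flux per turn is Φ_B = LI/N.
Φ_B = (2.840×10^-2 H)(8.32 A)/1300 = 1.818×10^-4 Wb.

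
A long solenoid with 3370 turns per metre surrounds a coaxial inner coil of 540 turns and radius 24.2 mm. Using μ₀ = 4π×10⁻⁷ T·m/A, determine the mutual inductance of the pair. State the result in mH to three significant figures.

The outer solenoid produces a uniform field B₁ = μ₀n₁I₁ across the inner coil,
so the flux linkage is N₂Φ = N₂B₁A₂ = μ₀n₁N₂A₂·I₁, giving M = μ₀n₁N₂A₂.
A₂ = πr² = π(2.420×10^-2 m)² = 1.840×10^-3 m².
M = (4π×10⁻⁷)(3370)(540)(1.840×10^-3) = 4.207×10^-3 H.

M ≈ 4.21 mH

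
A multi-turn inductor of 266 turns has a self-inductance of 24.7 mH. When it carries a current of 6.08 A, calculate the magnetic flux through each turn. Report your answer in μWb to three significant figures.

From L = NΦ_B/I, the flux per turn is Φ_B = LI/N.
Φ_B = (2.470×10^-2 H)(6.08 A)/266 = 5.646×10^-4 Wb.

Φ_B ≈ 565 μWb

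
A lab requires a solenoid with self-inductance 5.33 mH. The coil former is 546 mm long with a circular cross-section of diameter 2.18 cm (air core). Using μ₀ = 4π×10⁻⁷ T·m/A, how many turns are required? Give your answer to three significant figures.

A = π(d/2)² = π(1.090×10^-2 m)² = 3.733×10^-4 m².
From L = μ₀N²A/ℓ, N = √(Lℓ / (μ₀A)).
N = √[(5.330×10^-3)(0.546) / ((4π×10⁻⁷)×3.733×10^-4)] = √(6.2045×10^6) ≈ 2490.9.

N ≈ 2490 turns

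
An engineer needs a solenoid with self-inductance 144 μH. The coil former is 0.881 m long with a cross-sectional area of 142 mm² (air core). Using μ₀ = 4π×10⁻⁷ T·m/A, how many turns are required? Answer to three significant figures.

A = 142 mm² = 1.420×10^-4 m².
From L = μ₀N²A/ℓ, N = √(Lℓ / (μ₀A)).
N = √[(1.440×10^-4)(0.881) / ((4π×10⁻⁷)×1.420×10^-4)] = √(7.110×10^5) ≈ 843.2.

N ≈ 843 turns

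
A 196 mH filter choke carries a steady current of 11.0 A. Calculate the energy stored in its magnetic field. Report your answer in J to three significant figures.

Stored magnetic energy: U = ½LI².
U = ½(0.196 H)(11.0 A)² = 11.86 J.

U ≈ 11.9 J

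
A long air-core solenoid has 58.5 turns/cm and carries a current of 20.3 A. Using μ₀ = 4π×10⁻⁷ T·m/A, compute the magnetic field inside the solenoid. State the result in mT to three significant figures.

B ≈ 149 mT

Inside a long solenoid, B = μ₀nI.
B = (4π×10⁻⁷)(5.850×10^3 m⁻¹)(20.3 A) = 0.1492 T.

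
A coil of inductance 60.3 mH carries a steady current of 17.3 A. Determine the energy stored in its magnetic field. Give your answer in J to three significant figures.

U ≈ 9.02 J

Stored magnetic energy: U = ½LI².
U = ½(6.030×10^-2 H)(17.3 A)² = 9.024 J.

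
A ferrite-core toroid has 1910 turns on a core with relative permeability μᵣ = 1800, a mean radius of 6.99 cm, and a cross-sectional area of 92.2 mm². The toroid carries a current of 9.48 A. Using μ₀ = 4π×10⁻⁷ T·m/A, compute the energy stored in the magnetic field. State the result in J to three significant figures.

L = μ₀μᵣN²A/(2πR) = (4π×10⁻⁷)(1800)(1910)²(9.220×10^-5)/(2π×6.990×10^-2) = 1.732 H.
U = ½LI² = ½(1.732)(9.48)² = 77.84 J.

U ≈ 77.8 J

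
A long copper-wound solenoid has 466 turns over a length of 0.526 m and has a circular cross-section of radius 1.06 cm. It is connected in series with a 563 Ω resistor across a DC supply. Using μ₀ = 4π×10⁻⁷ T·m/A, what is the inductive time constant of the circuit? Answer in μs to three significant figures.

A = πr² = π(1.060×10^-2 m)² = 3.530×10^-4 m².
L = μ₀N²A/ℓ = (4π×10⁻⁷)(466)²(3.530×10^-4)/(0.526) = 1.831×10^-4 H.
τ = L/R = (1.831×10^-4)/(563) = 3.253×10^-7 s.

τ ≈ 0.325 μs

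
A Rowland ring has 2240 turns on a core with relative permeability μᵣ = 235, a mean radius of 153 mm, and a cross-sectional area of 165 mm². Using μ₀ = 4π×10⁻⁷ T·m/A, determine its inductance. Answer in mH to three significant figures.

L ≈ 254 mH

For a thin toroid, L = μ₀μᵣN²A/(2πR).
L = (4π×10⁻⁷)(235)(2240)²(1.650×10^-4) / (2π×0.153 m) = 0.2543 H.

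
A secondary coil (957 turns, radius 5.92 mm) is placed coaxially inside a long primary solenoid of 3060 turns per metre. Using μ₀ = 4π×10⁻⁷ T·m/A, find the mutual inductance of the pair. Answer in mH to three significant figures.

M ≈ 0.405 mH

The outer solenoid produces a uniform field B₁ = μ₀n₁I₁ across the inner coil,
so the flux linkage is N₂Φ = N₂B₁A₂ = μ₀n₁N₂A₂·I₁, giving M = μ₀n₁N₂A₂.
A₂ = πr² = π(5.920×10^-3 m)² = 1.101×10^-4 m².
M = (4π×10⁻⁷)(3060)(957)(1.101×10^-4) = 4.052×10^-4 H.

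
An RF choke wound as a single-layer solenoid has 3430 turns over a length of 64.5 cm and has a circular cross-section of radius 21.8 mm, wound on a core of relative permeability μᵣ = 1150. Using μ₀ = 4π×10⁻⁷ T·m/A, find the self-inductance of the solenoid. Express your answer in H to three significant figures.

A = πr² = π(2.180×10^-2 m)² = 1.493×10^-3 m².
For a long solenoid, L = μ₀μᵣN²A/ℓ.
L = (4π×10⁻⁷)(1150)(3430)²(1.493×10^-3)/(0.645 m) = 39.35 H.

L ≈ 39.4 H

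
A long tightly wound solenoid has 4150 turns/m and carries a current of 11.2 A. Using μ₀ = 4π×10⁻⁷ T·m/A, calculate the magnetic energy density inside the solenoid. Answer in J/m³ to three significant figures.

B = μ₀nI = (4π×10⁻⁷)(4.150×10^3)(11.2) = 5.841×10^-2 T.
u = B²/(2μ₀) = (5.841×10^-2)²/(2×4π×10⁻⁷) = 1.357×10^3 J/m³.

u ≈ 1360 J/m³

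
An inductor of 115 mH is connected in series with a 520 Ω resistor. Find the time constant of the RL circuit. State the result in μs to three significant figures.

τ ≈ 221 μs

τ = L/R = (0.115 H)/(520 Ω) = 2.212×10^-4 s.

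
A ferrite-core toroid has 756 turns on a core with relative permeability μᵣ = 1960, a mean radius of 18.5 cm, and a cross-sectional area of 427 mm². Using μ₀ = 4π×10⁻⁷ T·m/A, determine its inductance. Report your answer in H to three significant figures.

L ≈ 0.517 H

For a thin toroid, L = μ₀μᵣN²A/(2πR).
L = (4π×10⁻⁷)(1960)(756)²(4.270×10^-4) / (2π×0.185 m) = 0.5171 H.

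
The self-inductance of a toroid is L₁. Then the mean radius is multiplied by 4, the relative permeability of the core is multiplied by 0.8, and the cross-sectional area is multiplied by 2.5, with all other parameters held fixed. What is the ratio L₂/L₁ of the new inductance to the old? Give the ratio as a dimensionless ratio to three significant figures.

L₂/L₁ = 0.500

For a toroid, L ∝ μᵣN²A/R.
L₂/L₁ = (4)^-1 × (0.8) × (2.5) = 0.500.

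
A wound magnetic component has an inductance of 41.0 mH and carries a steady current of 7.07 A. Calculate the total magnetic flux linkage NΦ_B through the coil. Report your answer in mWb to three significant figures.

From L = NΦ_B/I, the flux linkage is NΦ_B = LI.
NΦ_B = (4.100×10^-2 H)(7.07 A) = 0.2899 Wb.

NΦ_B ≈ 290 mWb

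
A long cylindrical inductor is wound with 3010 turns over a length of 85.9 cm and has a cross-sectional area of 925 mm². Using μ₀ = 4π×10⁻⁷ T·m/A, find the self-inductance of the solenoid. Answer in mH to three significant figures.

A = 925 mm² = 9.250×10^-4 m².
For a long solenoid, L = μ₀N²A/ℓ.
L = (4π×10⁻⁷)(3010)²(9.250×10^-4)/(0.859 m) = 1.226×10^-2 H.

L ≈ 12.3 mH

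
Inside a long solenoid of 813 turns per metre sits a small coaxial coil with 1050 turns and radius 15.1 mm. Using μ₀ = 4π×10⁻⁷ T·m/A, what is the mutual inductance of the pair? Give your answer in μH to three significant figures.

M ≈ 768 μH

The outer solenoid produces a uniform field B₁ = μ₀n₁I₁ across the inner coil,
so the flux linkage is N₂Φ = N₂B₁A₂ = μ₀n₁N₂A₂·I₁, giving M = μ₀n₁N₂A₂.
A₂ = πr² = π(1.510×10^-2 m)² = 7.163×10^-4 m².
M = (4π×10⁻⁷)(813)(1050)(7.163×10^-4) = 7.684×10^-4 H.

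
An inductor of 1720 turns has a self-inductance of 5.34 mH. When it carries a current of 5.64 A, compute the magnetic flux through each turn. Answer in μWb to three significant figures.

Φ_B ≈ 17.5 μWb

From L = NΦ_B/I, the flux per turn is Φ_B = LI/N.
Φ_B = (5.340×10^-3 H)(5.64 A)/1720 = 1.751×10^-5 Wb.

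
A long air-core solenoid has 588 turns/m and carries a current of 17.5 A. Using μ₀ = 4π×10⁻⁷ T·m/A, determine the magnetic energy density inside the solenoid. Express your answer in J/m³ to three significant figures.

B = μ₀nI = (4π×10⁻⁷)(588)(17.5) = 1.293×10^-2 T.
u = B²/(2μ₀) = (1.293×10^-2)²/(2×4π×10⁻⁷) = 66.53 J/m³.

u ≈ 66.5 J/m³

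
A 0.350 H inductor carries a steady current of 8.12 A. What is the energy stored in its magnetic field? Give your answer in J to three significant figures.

Stored magnetic energy: U = ½LI².
U = ½(0.35 H)(8.12 A)² = 11.54 J.

U ≈ 11.5 J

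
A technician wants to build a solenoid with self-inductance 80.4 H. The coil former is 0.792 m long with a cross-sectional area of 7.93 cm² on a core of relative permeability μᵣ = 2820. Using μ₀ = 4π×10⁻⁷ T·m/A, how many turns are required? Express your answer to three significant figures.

A = 7.93 cm² = 7.930×10^-4 m².
From L = μ₀μᵣN²A/ℓ, N = √(Lℓ / (μ₀μᵣA)).
N = √[(80.4)(0.792) / ((4π×10⁻⁷)(2820)×7.930×10^-4)] = √(2.266×10^7) ≈ 4760.2.

N ≈ 4760 turns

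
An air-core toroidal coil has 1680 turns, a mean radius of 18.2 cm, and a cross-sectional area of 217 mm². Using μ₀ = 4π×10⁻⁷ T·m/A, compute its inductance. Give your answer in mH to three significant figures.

L ≈ 0.673 mH

For a thin toroid, L = μ₀N²A/(2πR).
L = (4π×10⁻⁷)(1680)²(2.170×10^-4) / (2π×0.182 m) = 6.730×10^-4 H.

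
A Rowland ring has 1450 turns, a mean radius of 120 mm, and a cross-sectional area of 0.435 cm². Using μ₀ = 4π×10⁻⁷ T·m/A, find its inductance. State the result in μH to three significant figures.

L ≈ 152 μH

For a thin toroid, L = μ₀N²A/(2πR).
L = (4π×10⁻⁷)(1450)²(4.350×10^-5) / (2π×0.12 m) = 1.524×10^-4 H.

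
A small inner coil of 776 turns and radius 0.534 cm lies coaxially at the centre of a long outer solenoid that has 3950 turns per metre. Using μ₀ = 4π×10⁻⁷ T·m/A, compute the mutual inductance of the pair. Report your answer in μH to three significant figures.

The outer solenoid produces a uniform field B₁ = μ₀n₁I₁ across the inner coil,
so the flux linkage is N₂Φ = N₂B₁A₂ = μ₀n₁N₂A₂·I₁, giving M = μ₀n₁N₂A₂.
A₂ = πr² = π(5.340×10^-3 m)² = 8.958×10^-5 m².
M = (4π×10⁻⁷)(3950)(776)(8.958×10^-5) = 3.451×10^-4 H.

M ≈ 345 μH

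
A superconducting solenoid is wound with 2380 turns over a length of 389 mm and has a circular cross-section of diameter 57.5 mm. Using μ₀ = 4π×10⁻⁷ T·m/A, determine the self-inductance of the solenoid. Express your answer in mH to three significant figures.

A = π(d/2)² = π(2.875×10^-2 m)² = 2.597×10^-3 m².
For a long solenoid, L = μ₀N²A/ℓ.
L = (4π×10⁻⁷)(2380)²(2.597×10^-3)/(0.389 m) = 4.752×10^-2 H.

L ≈ 47.5 mH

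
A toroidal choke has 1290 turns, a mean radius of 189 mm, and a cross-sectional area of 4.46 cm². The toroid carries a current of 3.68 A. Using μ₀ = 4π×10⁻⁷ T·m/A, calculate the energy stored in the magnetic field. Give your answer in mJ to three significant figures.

U ≈ 5.32 mJ

L = μ₀N²A/(2πR) = (4π×10⁻⁷)(1290)²(4.460×10^-4)/(2π×0.189) = 7.854×10^-4 H.
U = ½LI² = ½(7.854×10^-4)(3.68)² = 5.318×10^-3 J.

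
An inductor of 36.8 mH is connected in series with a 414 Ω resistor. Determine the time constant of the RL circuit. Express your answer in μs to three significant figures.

τ ≈ 88.9 μs

τ = L/R = (3.680×10^-2 H)/(414 Ω) = 8.889×10^-5 s.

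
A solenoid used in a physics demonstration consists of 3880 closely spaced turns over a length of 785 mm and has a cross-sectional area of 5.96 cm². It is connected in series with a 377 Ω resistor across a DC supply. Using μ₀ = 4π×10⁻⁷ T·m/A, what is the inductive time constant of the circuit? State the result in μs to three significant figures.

τ ≈ 38.1 μs

A = 5.96 cm² = 5.960×10^-4 m².
L = μ₀N²A/ℓ = (4π×10⁻⁷)(3880)²(5.960×10^-4)/(0.785) = 1.436×10^-2 H.
τ = L/R = (1.436×10^-2)/(377) = 3.810×10^-5 s.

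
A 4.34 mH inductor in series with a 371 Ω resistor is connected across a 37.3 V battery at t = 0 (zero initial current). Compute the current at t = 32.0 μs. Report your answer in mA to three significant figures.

I ≈ 94.0 mA

τ = L/R = 4.340×10^-3/371 = 1.170×10^-5 s; final current I_∞ = ε/R = 37.3/371 = 0.1005 A.
I(t) = I_∞(1 − e^(−t/τ)) with t/τ = 2.735.
I = (0.1005)(1 − e^(−2.735)) = 9.402×10^-2 A.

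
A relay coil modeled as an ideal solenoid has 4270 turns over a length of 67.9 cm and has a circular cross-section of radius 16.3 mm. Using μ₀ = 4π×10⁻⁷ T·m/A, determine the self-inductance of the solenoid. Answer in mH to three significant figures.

A = πr² = π(1.630×10^-2 m)² = 8.347×10^-4 m².
For a long solenoid, L = μ₀N²A/ℓ.
L = (4π×10⁻⁷)(4270)²(8.347×10^-4)/(0.679 m) = 2.817×10^-2 H.

L ≈ 28.2 mH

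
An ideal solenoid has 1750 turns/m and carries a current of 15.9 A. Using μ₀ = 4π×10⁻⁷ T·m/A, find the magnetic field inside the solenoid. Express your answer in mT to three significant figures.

Inside a long solenoid, B = μ₀nI.
B = (4π×10⁻⁷)(1.750×10^3 m⁻¹)(15.9 A) = 3.497×10^-2 T.

B ≈ 35.0 mT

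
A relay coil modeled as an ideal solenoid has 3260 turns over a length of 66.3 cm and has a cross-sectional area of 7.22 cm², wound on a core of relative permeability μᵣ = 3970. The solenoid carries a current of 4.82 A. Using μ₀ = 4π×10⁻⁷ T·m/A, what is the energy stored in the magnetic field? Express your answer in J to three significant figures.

A = 7.22 cm² = 7.220×10^-4 m².
L = μ₀μᵣN²A/ℓ = (4π×10⁻⁷)(3970)(3260)²(7.220×10^-4)/(0.663) = 57.74 H.
U = ½LI² = ½(57.74)(4.82)² = 670.7 J.

U ≈ 671 J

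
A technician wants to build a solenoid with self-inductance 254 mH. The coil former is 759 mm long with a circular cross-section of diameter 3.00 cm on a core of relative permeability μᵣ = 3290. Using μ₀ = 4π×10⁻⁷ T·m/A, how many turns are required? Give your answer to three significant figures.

N ≈ 257 turns

A = π(d/2)² = π(1.500×10^-2 m)² = 7.069×10^-4 m².
From L = μ₀μᵣN²A/ℓ, N = √(Lℓ / (μ₀μᵣA)).
N = √[(0.254)(0.759) / ((4π×10⁻⁷)(3290)×7.069×10^-4)] = √(6.597×10^4) ≈ 256.8.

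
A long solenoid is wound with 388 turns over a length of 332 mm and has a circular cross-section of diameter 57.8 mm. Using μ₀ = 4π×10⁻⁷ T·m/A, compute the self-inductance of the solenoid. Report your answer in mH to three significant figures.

L ≈ 1.50 mH

A = π(d/2)² = π(2.890×10^-2 m)² = 2.624×10^-3 m².
For a long solenoid, L = μ₀N²A/ℓ.
L = (4π×10⁻⁷)(388)²(2.624×10^-3)/(0.332 m) = 1.495×10^-3 H.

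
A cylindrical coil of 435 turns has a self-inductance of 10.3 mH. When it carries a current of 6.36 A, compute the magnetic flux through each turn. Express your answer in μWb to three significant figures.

Φ_B ≈ 151 μWb

From L = NΦ_B/I, the flux per turn is Φ_B = LI/N.
Φ_B = (1.030×10^-2 H)(6.36 A)/435 = 1.506×10^-4 Wb.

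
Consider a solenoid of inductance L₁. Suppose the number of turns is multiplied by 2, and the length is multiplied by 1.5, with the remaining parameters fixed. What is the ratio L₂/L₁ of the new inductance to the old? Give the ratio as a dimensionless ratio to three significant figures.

For a solenoid, L ∝ μᵣN²A/ℓ.
L₂/L₁ = (2)^2 × (1.5)^-1 = 2.67.

L₂/L₁ = 2.67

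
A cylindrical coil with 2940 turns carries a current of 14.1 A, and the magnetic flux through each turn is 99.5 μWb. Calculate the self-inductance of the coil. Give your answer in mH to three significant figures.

Self-inductance is defined by L = NΦ_B/I (flux linkage over current).
L = (2940)(9.950×10^-5 Wb)/(14.1 A) = 2.0747×10^-2 H.

L ≈ 20.7 mH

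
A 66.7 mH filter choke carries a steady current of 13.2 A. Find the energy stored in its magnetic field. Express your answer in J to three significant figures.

U ≈ 5.81 J

Stored magnetic energy: U = ½LI².
U = ½(6.670×10^-2 H)(13.2 A)² = 5.811 J.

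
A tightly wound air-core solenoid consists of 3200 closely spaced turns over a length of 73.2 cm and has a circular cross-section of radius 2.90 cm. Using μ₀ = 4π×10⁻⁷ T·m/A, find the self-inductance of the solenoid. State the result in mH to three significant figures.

A = πr² = π(2.900×10^-2 m)² = 2.642×10^-3 m².
For a long solenoid, L = μ₀N²A/ℓ.
L = (4π×10⁻⁷)(3200)²(2.642×10^-3)/(0.732 m) = 4.6446×10^-2 H.

L ≈ 46.4 mH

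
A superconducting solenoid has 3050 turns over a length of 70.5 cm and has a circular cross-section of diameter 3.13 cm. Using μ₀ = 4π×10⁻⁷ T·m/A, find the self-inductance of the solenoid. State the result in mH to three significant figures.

A = π(d/2)² = π(1.565×10^-2 m)² = 7.694×10^-4 m².
For a long solenoid, L = μ₀N²A/ℓ.
L = (4π×10⁻⁷)(3050)²(7.694×10^-4)/(0.705 m) = 1.276×10^-2 H.

L ≈ 12.8 mH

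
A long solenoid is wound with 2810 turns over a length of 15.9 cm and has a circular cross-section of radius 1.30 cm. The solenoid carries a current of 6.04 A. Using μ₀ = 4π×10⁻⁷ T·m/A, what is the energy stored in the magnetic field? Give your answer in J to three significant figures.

A = πr² = π(1.300×10^-2 m)² = 5.309×10^-4 m².
L = μ₀N²A/ℓ = (4π×10⁻⁷)(2810)²(5.309×10^-4)/(0.159) = 3.313×10^-2 H.
U = ½LI² = ½(3.313×10^-2)(6.04)² = 0.6044 J.

U ≈ 0.604 J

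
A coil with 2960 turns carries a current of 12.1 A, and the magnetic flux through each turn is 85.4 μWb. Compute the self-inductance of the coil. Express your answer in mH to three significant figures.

L ≈ 20.9 mH

Self-inductance is defined by L = NΦ_B/I (flux linkage over current).
L = (2960)(8.540×10^-5 Wb)/(12.1 A) = 2.089×10^-2 H.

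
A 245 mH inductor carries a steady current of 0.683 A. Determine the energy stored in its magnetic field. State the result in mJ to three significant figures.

Stored magnetic energy: U = ½LI².
U = ½(0.245 H)(0.683 A)² = 5.714×10^-2 J.

U ≈ 57.1 mJ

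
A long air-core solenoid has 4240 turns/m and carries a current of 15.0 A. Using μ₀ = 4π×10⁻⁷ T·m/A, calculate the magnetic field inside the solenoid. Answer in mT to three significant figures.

Inside a long solenoid, B = μ₀nI.
B = (4π×10⁻⁷)(4.240×10^3 m⁻¹)(15.0 A) = 7.992×10^-2 T.

B ≈ 79.9 mT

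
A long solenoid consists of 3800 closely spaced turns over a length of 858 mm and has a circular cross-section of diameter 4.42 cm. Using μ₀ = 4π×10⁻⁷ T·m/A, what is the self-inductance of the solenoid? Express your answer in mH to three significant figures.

A = π(d/2)² = π(2.210×10^-2 m)² = 1.534×10^-3 m².
For a long solenoid, L = μ₀N²A/ℓ.
L = (4π×10⁻⁷)(3800)²(1.534×10^-3)/(0.858 m) = 3.245×10^-2 H.

L ≈ 32.5 mH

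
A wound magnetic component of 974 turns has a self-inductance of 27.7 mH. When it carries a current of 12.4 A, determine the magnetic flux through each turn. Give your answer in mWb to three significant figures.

Φ_B ≈ 0.353 mWb

From L = NΦ_B/I, the flux per turn is Φ_B = LI/N.
Φ_B = (2.770×10^-2 H)(12.4 A)/974 = 3.526×10^-4 Wb.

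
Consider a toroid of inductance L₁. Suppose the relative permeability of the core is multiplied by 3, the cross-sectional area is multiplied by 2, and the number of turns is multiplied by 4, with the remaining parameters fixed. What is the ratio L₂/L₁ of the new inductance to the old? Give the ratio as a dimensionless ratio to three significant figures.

L₂/L₁ = 96.0

For a toroid, L ∝ μᵣN²A/R.
L₂/L₁ = (3) × (2) × (4)^2 = 96.0.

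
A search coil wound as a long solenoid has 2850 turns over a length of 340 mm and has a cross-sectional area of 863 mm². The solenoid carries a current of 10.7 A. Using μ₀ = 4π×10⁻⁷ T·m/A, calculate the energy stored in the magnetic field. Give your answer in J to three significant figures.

A = 863 mm² = 8.630×10^-4 m².
L = μ₀N²A/ℓ = (4π×10⁻⁷)(2850)²(8.630×10^-4)/(0.34) = 2.591×10^-2 H.
U = ½LI² = ½(2.591×10^-2)(10.7)² = 1.483 J.

U ≈ 1.48 J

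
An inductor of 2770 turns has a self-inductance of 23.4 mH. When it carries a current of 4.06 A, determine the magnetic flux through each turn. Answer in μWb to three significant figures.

Φ_B ≈ 34.3 μWb

From L = NΦ_B/I, the flux per turn is Φ_B = LI/N.
Φ_B = (2.340×10^-2 H)(4.06 A)/2770 = 3.430×10^-5 Wb.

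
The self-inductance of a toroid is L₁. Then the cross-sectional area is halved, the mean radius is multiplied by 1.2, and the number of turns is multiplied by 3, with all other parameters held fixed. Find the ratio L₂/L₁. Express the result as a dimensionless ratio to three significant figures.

For a toroid, L ∝ μᵣN²A/R.
L₂/L₁ = (0.5) × (1.2)^-1 × (3)^2 = 3.75.

L₂/L₁ = 3.75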